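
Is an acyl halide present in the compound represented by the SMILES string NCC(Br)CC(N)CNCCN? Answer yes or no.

no

Working along the chain:
  H2NCH2: –NH2 on an sp³ carbon with no adjacent C=O → amine.
  CH(Br): halogen on an sp³ carbon → alkyl halide.
  CH(NH2): –NH2 on an sp³ carbon with no adjacent C=O → amine.
  CH2NHCH2: C–N–C with sp³ carbons and no adjacent C=O → amine (secondary).
  CH2NH2: –NH2 on an sp³ carbon with no adjacent C=O → amine.
The groups actually present are: alkyl halide, amine.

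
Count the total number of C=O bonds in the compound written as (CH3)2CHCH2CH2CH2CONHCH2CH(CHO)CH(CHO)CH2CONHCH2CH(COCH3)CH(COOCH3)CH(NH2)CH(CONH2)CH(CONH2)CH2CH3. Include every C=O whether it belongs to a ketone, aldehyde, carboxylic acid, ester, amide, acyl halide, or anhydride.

8

CH2CONHCH2: amide, 1 C=O (running total 1).
CH(CHO): aldehyde, 1 C=O (running total 2).
CH(CHO): aldehyde, 1 C=O (running total 3).
CH2CONHCH2: amide, 1 C=O (running total 4).
CH(COCH3): ketone, 1 C=O (running total 5).
CH(COOCH3): ester, 1 C=O (running total 6).
CH(CONH2): amide, 1 C=O (running total 7).
CH(CONH2): amide, 1 C=O (running total 8).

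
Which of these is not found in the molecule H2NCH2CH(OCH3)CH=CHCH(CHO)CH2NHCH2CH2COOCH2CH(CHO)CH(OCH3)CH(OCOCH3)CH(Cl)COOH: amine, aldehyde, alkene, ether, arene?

ether: present (CH(OCH3) — pendant –OCH3: C–O–C with sp³ C, no adjacent C=O → ether).
amine: present (H2NCH2 — –NH2 on an sp³ carbon with no adjacent C=O → amine).
alkene: present (CH=CH — C=C double bond → alkene).
aldehyde: present (CH(CHO) — pendant –CHO: carbonyl C bonded to C and H → aldehyde).
arene: no segment matches this pattern.

arene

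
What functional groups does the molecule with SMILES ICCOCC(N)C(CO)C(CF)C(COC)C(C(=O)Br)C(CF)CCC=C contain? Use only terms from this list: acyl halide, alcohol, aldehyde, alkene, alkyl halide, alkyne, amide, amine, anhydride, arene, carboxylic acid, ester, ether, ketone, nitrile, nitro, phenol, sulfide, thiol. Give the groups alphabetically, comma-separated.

halogen on an sp³ carbon → alkyl halide.
C–O–C with sp³ carbons on both sides and no adjacent C=O → ether.
–NH2 on an sp³ carbon with no adjacent C=O → amine.
pendant –CH2OH on an sp³ backbone C → alcohol.
pendant –CH2X: halogen on sp³ carbon → alkyl halide.
pendant –CH2OCH3: C–O–C linkage → ether.
pendant –C(=O)X: carbonyl C bonded to C and halogen → acyl halide.
pendant –CH2X: halogen on sp³ carbon → alkyl halide.
C=C double bond → alkene.

acyl halide, alcohol, alkene, alkyl halide, amine, ether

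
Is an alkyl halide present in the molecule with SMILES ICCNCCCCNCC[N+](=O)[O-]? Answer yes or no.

Taking each segment in turn:
  ICH2: halogen on an sp³ carbon → alkyl halide.
  CH2NHCH2: C–N–C with sp³ carbons and no adjacent C=O → amine (secondary).
  CH2NHCH2: C–N–C with sp³ carbons and no adjacent C=O → amine (secondary).
  CH2NO2: –NO2 on carbon → nitro group.
The ICH2 segment supplies the alkyl halide: halogen on an sp³ carbon → alkyl halide.

yes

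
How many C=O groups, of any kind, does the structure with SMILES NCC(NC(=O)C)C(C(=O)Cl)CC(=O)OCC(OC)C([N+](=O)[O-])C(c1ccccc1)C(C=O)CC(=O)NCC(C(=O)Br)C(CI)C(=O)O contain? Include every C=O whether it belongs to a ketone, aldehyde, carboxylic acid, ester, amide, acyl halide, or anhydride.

7

CH(NHCOCH3): amide, 1 C=O (running total 1).
CH(COCl): acyl halide, 1 C=O (running total 2).
CH2COOCH2: ester, 1 C=O (running total 3).
CH(CHO): aldehyde, 1 C=O (running total 4).
CH2CONHCH2: amide, 1 C=O (running total 5).
CH(COBr): acyl halide, 1 C=O (running total 6).
COOH: carboxylic acid, 1 C=O (running total 7).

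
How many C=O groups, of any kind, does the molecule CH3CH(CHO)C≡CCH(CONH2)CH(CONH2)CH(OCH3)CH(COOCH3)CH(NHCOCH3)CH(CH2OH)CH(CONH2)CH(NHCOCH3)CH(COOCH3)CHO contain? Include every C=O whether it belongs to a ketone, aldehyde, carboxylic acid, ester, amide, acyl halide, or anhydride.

9

CH(CHO): aldehyde, 1 C=O (running total 1).
CH(CONH2): amide, 1 C=O (running total 2).
CH(CONH2): amide, 1 C=O (running total 3).
CH(COOCH3): ester, 1 C=O (running total 4).
CH(NHCOCH3): amide, 1 C=O (running total 5).
CH(CONH2): amide, 1 C=O (running total 6).
CH(NHCOCH3): amide, 1 C=O (running total 7).
CH(COOCH3): ester, 1 C=O (running total 8).
CHO: aldehyde, 1 C=O (running total 9).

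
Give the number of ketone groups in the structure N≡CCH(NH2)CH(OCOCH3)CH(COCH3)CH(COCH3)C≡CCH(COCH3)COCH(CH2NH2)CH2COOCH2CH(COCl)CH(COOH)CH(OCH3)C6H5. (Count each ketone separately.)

4

Reading the structure from left to right:
  N≡C: N≡C–: carbon triple-bonded to nitrogen → nitrile.
  CH(NH2): –NH2 on an sp³ carbon with no adjacent C=O → amine.
  CH(OCOCH3): pendant –OC(=O)CH3: an acyloxy group → ester.
  CH(COCH3): pendant –COCH3: carbonyl C bonded to two carbons → ketone.
  CH(COCH3): pendant –COCH3: carbonyl C bonded to two carbons → ketone.
  C≡C: C≡C triple bond → alkyne.
  CH(COCH3): pendant –COCH3: carbonyl C bonded to two carbons → ketone.
  CO: –C(=O)– with carbon on both sides → ketone.
  CH(CH2NH2): pendant –CH2NH2: N on sp³ C, no adjacent C=O → amine.
  CH2COOCH2: –C(=O)–O–C with C on the carbonyl side → ester.
  CH(COCl): pendant –C(=O)X: carbonyl C bonded to C and halogen → acyl halide.
  CH(COOH): pendant –COOH: carbonyl C bonded to C and –OH → carboxylic acid.
  CH(OCH3): pendant –OCH3: C–O–C with sp³ C, no adjacent C=O → ether.
  C6H5: –C6H5 phenyl ring → arene.
Ketone appears at: CH(COCH3), CH(COCH3), CH(COCH3), CO → 4.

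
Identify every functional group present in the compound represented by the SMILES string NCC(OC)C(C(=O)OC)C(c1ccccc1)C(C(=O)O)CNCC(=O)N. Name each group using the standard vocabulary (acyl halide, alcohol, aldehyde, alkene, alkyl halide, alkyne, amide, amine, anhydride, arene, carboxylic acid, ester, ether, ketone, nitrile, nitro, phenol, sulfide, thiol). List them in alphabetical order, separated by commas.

amide, amine, arene, carboxylic acid, ester, ether

Working along the chain:
  H2NCH2: –NH2 on an sp³ carbon with no adjacent C=O → amine.
  CH(OCH3): pendant –OCH3: C–O–C with sp³ C, no adjacent C=O → ether.
  CH(COOCH3): pendant –COOCH3: carbonyl C bonded to C and –OCH3 → ester.
  CH(C6H5): pendant –C6H5: benzene ring → arene.
  CH(COOH): pendant –COOH: carbonyl C bonded to C and –OH → carboxylic acid.
  CH2NHCH2: C–N–C with sp³ carbons and no adjacent C=O → amine (secondary).
  CONH2: –C(=O)NH2: carbonyl C bonded to C and to N → amide (the N is not a separate amine).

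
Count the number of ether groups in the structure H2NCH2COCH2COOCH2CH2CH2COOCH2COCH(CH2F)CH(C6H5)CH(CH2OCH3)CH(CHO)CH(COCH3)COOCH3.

–NH2 on an sp³ carbon with no adjacent C=O → amine.
–C(=O)– with carbon on both sides → ketone.
–C(=O)–O–C with C on the carbonyl side → ester.
–C(=O)–O–C with C on the carbonyl side → ester.
–C(=O)– with carbon on both sides → ketone.
pendant –CH2X: halogen on sp³ carbon → alkyl halide.
pendant –C6H5: benzene ring → arene.
pendant –CH2OCH3: C–O–C linkage → ether.
pendant –CHO: carbonyl C bonded to C and H → aldehyde.
pendant –COCH3: carbonyl C bonded to two carbons → ketone.
–C(=O)OCH3: carbonyl C bonded to C and to –OCH3 → ester (not ketone + ether).
Ether appears at: CH(CH2OCH3) → 1.

1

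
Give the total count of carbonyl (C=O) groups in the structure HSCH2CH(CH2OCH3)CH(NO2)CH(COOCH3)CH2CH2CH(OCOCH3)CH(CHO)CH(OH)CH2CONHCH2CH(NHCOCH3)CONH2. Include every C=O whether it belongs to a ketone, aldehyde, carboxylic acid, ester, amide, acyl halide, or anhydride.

CH(COOCH3): ester, 1 C=O (running total 1).
CH(OCOCH3): ester, 1 C=O (running total 2).
CH(CHO): aldehyde, 1 C=O (running total 3).
CH2CONHCH2: amide, 1 C=O (running total 4).
CH(NHCOCH3): amide, 1 C=O (running total 5).
CONH2: amide, 1 C=O (running total 6).

6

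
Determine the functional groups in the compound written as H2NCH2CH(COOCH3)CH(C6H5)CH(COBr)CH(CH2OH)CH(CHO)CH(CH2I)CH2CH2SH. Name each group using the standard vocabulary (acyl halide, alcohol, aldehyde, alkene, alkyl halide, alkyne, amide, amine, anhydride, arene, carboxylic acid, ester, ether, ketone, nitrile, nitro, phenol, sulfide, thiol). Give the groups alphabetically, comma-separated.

acyl halide, alcohol, aldehyde, alkyl halide, amine, arene, ester, thiol

Working along the chain:
  H2NCH2: –NH2 on an sp³ carbon with no adjacent C=O → amine.
  CH(COOCH3): pendant –COOCH3: carbonyl C bonded to C and –OCH3 → ester.
  CH(C6H5): pendant –C6H5: benzene ring → arene.
  CH(COBr): pendant –C(=O)X: carbonyl C bonded to C and halogen → acyl halide.
  CH(CH2OH): pendant –CH2OH on an sp³ backbone C → alcohol.
  CH(CHO): pendant –CHO: carbonyl C bonded to C and H → aldehyde.
  CH(CH2I): pendant –CH2X: halogen on sp³ carbon → alkyl halide.
  CH2SH: –SH on an sp³ carbon → thiol.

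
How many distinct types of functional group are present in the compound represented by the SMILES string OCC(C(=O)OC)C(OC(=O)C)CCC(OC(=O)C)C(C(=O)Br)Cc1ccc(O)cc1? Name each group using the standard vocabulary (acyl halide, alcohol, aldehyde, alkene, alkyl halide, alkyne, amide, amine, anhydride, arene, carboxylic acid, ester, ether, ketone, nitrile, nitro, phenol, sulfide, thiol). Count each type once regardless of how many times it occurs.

5

HO– on an sp³ carbon → alcohol.
pendant –COOCH3: carbonyl C bonded to C and –OCH3 → ester.
pendant –OC(=O)CH3: an acyloxy group → ester.
pendant –OC(=O)CH3: an acyloxy group → ester.
pendant –C(=O)X: carbonyl C bonded to C and halogen → acyl halide.
–OH attached directly to an aromatic ring → phenol (not alcohol); the ring itself is an arene.
Distinct types present: acyl halide, alcohol, arene, ester, phenol.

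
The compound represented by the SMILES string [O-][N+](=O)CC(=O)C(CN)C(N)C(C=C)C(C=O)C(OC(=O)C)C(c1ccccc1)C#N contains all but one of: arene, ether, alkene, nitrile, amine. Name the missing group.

ether

nitrile: present (CN — –C≡N: carbon triple-bonded to nitrogen → nitrile).
alkene: present (CH(CH=CH2) — pendant –CH=CH2: C=C double bond → alkene).
arene: present (CH(C6H5) — pendant –C6H5: benzene ring → arene).
amine: present (CH(CH2NH2) — pendant –CH2NH2: N on sp³ C, no adjacent C=O → amine).
ether: absent. In CH(OCOCH3), the C–O–C oxygen is adjacent to a C=O, so it belongs to an ester, not an ether.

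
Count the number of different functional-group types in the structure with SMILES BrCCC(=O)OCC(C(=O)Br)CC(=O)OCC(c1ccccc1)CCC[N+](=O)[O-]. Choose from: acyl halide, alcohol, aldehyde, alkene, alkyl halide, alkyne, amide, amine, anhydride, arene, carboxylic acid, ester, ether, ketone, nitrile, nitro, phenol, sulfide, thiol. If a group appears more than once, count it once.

halogen on an sp³ carbon → alkyl halide.
–C(=O)–O–C with C on the carbonyl side → ester.
pendant –C(=O)X: carbonyl C bonded to C and halogen → acyl halide.
–C(=O)–O–C with C on the carbonyl side → ester.
pendant –C6H5: benzene ring → arene.
–NO2 on carbon → nitro group.
Distinct types present: acyl halide, alkyl halide, arene, ester, nitro.

5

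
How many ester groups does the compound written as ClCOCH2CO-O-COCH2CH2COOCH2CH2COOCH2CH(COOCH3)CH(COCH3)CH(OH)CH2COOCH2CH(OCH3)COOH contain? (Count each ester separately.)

4

Working along the chain:
  ClCO: –C(=O)Cl: carbonyl C bonded to C and to a halogen → acyl halide (not alkyl halide).
  CH2CO-O-COCH2: two acyl groups sharing one oxygen, –C(=O)–O–C(=O)– → anhydride.
  CH2COOCH2: –C(=O)–O–C with C on the carbonyl side → ester.
  CH2COOCH2: –C(=O)–O–C with C on the carbonyl side → ester.
  CH(COOCH3): pendant –COOCH3: carbonyl C bonded to C and –OCH3 → ester.
  CH(COCH3): pendant –COCH3: carbonyl C bonded to two carbons → ketone.
  CH(OH): –OH on an sp³ carbon → alcohol (secondary).
  CH2COOCH2: –C(=O)–O–C with C on the carbonyl side → ester.
  CH(OCH3): pendant –OCH3: C–O–C with sp³ C, no adjacent C=O → ether.
  COOH: –COOH: carbonyl C bonded to –OH and C → carboxylic acid (the –OH is not a separate alcohol).
Ester appears at: CH2COOCH2, CH2COOCH2, CH(COOCH3), CH2COOCH2 → 4.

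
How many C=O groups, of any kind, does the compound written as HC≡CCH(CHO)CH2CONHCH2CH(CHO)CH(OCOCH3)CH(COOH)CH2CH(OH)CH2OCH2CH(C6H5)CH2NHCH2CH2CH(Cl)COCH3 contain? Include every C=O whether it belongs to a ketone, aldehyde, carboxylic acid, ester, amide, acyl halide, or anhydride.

CH(CHO): aldehyde, 1 C=O (running total 1).
CH2CONHCH2: amide, 1 C=O (running total 2).
CH(CHO): aldehyde, 1 C=O (running total 3).
CH(OCOCH3): ester, 1 C=O (running total 4).
CH(COOH): carboxylic acid, 1 C=O (running total 5).
CO: ketone, 1 C=O (running total 6).

6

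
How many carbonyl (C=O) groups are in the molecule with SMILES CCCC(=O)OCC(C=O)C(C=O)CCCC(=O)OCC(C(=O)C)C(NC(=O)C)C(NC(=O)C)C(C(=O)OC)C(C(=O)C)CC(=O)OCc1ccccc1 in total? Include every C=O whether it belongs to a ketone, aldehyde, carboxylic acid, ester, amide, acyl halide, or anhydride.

10

CH2COOCH2: ester, 1 C=O (running total 1).
CH(CHO): aldehyde, 1 C=O (running total 2).
CH(CHO): aldehyde, 1 C=O (running total 3).
CH2COOCH2: ester, 1 C=O (running total 4).
CH(COCH3): ketone, 1 C=O (running total 5).
CH(NHCOCH3): amide, 1 C=O (running total 6).
CH(NHCOCH3): amide, 1 C=O (running total 7).
CH(COOCH3): ester, 1 C=O (running total 8).
CH(COCH3): ketone, 1 C=O (running total 9).
CH2COOCH2: ester, 1 C=O (running total 10).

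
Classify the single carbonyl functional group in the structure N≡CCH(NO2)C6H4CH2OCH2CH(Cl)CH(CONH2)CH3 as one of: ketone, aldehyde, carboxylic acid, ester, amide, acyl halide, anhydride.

The carbonyl is in the CH(CONH2) segment: pendant –CONH2: carbonyl C bonded to C and N → amide.

amide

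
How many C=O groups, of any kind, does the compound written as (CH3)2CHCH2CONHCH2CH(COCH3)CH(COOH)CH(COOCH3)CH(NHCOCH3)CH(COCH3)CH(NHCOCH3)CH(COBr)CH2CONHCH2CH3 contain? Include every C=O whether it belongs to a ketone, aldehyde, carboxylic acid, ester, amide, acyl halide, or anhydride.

CH2CONHCH2: amide, 1 C=O (running total 1).
CH(COCH3): ketone, 1 C=O (running total 2).
CH(COOH): carboxylic acid, 1 C=O (running total 3).
CH(COOCH3): ester, 1 C=O (running total 4).
CH(NHCOCH3): amide, 1 C=O (running total 5).
CH(COCH3): ketone, 1 C=O (running total 6).
CH(NHCOCH3): amide, 1 C=O (running total 7).
CH(COBr): acyl halide, 1 C=O (running total 8).
CH2CONHCH2: amide, 1 C=O (running total 9).

9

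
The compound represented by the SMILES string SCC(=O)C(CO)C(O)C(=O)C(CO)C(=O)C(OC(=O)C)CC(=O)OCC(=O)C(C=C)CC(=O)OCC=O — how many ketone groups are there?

Reading the structure from left to right:
  HSCH2: –SH on an sp³ carbon → thiol.
  CO: –C(=O)– with carbon on both sides → ketone.
  CH(CH2OH): pendant –CH2OH on an sp³ backbone C → alcohol.
  CH(OH): –OH on an sp³ carbon → alcohol (secondary).
  CO: –C(=O)– with carbon on both sides → ketone.
  CH(CH2OH): pendant –CH2OH on an sp³ backbone C → alcohol.
  CO: –C(=O)– with carbon on both sides → ketone.
  CH(OCOCH3): pendant –OC(=O)CH3: an acyloxy group → ester.
  CH2COOCH2: –C(=O)–O–C with C on the carbonyl side → ester.
  CO: –C(=O)– with carbon on both sides → ketone.
  CH(CH=CH2): pendant –CH=CH2: C=C double bond → alkene.
  CH2COOCH2: –C(=O)–O–C with C on the carbonyl side → ester.
  CHO: terminal –CHO: carbonyl C bonded to H and C → aldehyde.
Ketone appears at: CO, CO, CO, CO → 4.

4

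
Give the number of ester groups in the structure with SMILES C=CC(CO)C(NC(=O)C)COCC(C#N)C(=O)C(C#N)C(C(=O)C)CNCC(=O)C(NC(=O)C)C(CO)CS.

Taking each segment in turn:
  CH2=CH: C=C double bond → alkene.
  CH(CH2OH): pendant –CH2OH on an sp³ backbone C → alcohol.
  CH(NHCOCH3): pendant –NHC(=O)CH3: N bonded to a carbonyl → amide (not amine).
  CH2OCH2: C–O–C with sp³ carbons on both sides and no adjacent C=O → ether.
  CH(CN): pendant –C≡N: nitrile.
  CO: –C(=O)– with carbon on both sides → ketone.
  CH(CN): pendant –C≡N: nitrile.
  CH(COCH3): pendant –COCH3: carbonyl C bonded to two carbons → ketone.
  CH2NHCH2: C–N–C with sp³ carbons and no adjacent C=O → amine (secondary).
  CO: –C(=O)– with carbon on both sides → ketone.
  CH(NHCOCH3): pendant –NHC(=O)CH3: N bonded to a carbonyl → amide (not amine).
  CH(CH2OH): pendant –CH2OH on an sp³ backbone C → alcohol.
  CH2SH: –SH on an sp³ carbon → thiol.
No segment is a ester: CH2OCH2 is ether, not ester; CO is ketone, not ester; CH(COCH3) is ketone, not ester. → 0.

0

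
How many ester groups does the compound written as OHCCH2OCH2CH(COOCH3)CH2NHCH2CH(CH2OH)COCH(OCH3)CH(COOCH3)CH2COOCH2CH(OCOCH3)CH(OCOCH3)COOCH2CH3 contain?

6

terminal –CHO: carbonyl C bonded to H and C → aldehyde.
C–O–C with sp³ carbons on both sides and no adjacent C=O → ether.
pendant –COOCH3: carbonyl C bonded to C and –OCH3 → ester.
C–N–C with sp³ carbons and no adjacent C=O → amine (secondary).
pendant –CH2OH on an sp³ backbone C → alcohol.
–C(=O)– with carbon on both sides → ketone.
pendant –OCH3: C–O–C with sp³ C, no adjacent C=O → ether.
pendant –COOCH3: carbonyl C bonded to C and –OCH3 → ester.
–C(=O)–O–C with C on the carbonyl side → ester.
pendant –OC(=O)CH3: an acyloxy group → ester.
pendant –OC(=O)CH3: an acyloxy group → ester.
–C(=O)OCH2CH3: carbonyl C bonded to C and to –OEt → ester.
Ester appears at: CH(COOCH3), CH(COOCH3), CH2COOCH2, CH(OCOCH3), CH(OCOCH3), COOCH2CH3 → 6.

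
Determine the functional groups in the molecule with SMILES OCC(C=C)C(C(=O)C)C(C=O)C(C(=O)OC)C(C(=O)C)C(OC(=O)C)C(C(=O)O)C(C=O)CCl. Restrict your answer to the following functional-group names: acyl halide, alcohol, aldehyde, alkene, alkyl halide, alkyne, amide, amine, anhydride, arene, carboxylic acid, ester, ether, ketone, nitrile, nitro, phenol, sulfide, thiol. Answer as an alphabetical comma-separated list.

Working along the chain:
  HOCH2: HO– on an sp³ carbon → alcohol.
  CH(CH=CH2): pendant –CH=CH2: C=C double bond → alkene.
  CH(COCH3): pendant –COCH3: carbonyl C bonded to two carbons → ketone.
  CH(CHO): pendant –CHO: carbonyl C bonded to C and H → aldehyde.
  CH(COOCH3): pendant –COOCH3: carbonyl C bonded to C and –OCH3 → ester.
  CH(COCH3): pendant –COCH3: carbonyl C bonded to two carbons → ketone.
  CH(OCOCH3): pendant –OC(=O)CH3: an acyloxy group → ester.
  CH(COOH): pendant –COOH: carbonyl C bonded to C and –OH → carboxylic acid.
  CH(CHO): pendant –CHO: carbonyl C bonded to C and H → aldehyde.
  CH2Cl: halogen on an sp³ carbon → alkyl halide.

alcohol, aldehyde, alkene, alkyl halide, carboxylic acid, ester, ketone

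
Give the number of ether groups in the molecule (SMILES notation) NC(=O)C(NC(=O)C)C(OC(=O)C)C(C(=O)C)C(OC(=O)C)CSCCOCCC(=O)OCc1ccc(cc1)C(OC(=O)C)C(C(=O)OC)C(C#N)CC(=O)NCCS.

1

Working along the chain:
  H2NCO: –C(=O)NH2: carbonyl C bonded to C and to N → amide (the N is not a separate amine).
  CH(NHCOCH3): pendant –NHC(=O)CH3: N bonded to a carbonyl → amide (not amine).
  CH(OCOCH3): pendant –OC(=O)CH3: an acyloxy group → ester.
  CH(COCH3): pendant –COCH3: carbonyl C bonded to two carbons → ketone.
  CH(OCOCH3): pendant –OC(=O)CH3: an acyloxy group → ester.
  CH2SCH2: C–S–C linkage → sulfide (thioether).
  CH2OCH2: C–O–C with sp³ carbons on both sides and no adjacent C=O → ether.
  CH2COOCH2: –C(=O)–O–C with C on the carbonyl side → ester.
  C6H4: para-disubstituted benzene ring → arene.
  CH(OCOCH3): pendant –OC(=O)CH3: an acyloxy group → ester.
  CH(COOCH3): pendant –COOCH3: carbonyl C bonded to C and –OCH3 → ester.
  CH(CN): pendant –C≡N: nitrile.
  CH2CONHCH2: –C(=O)–N– linkage → amide (the N is not an amine).
  CH2SH: –SH on an sp³ carbon → thiol.
Ether appears at: CH2OCH2 → 1.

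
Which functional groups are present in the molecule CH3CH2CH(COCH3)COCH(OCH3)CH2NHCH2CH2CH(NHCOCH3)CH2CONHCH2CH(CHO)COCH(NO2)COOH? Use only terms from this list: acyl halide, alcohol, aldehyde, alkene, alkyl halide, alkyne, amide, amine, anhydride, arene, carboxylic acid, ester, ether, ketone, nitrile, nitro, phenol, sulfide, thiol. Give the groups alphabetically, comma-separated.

aldehyde, amide, amine, carboxylic acid, ether, ketone, nitro

pendant –COCH3: carbonyl C bonded to two carbons → ketone.
–C(=O)– with carbon on both sides → ketone.
pendant –OCH3: C–O–C with sp³ C, no adjacent C=O → ether.
C–N–C with sp³ carbons and no adjacent C=O → amine (secondary).
pendant –NHC(=O)CH3: N bonded to a carbonyl → amide (not amine).
–C(=O)–N– linkage → amide (the N is not an amine).
pendant –CHO: carbonyl C bonded to C and H → aldehyde.
–C(=O)– with carbon on both sides → ketone.
–NO2 on an sp³ carbon → nitro (the N=O is not a carbonyl).
–COOH: carbonyl C bonded to –OH and C → carboxylic acid (the –OH is not a separate alcohol).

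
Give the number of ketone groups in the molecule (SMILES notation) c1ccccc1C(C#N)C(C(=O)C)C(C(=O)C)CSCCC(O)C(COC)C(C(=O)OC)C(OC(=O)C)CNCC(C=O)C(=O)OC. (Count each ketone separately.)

2

Taking each segment in turn:
  C6H5: C6H5– phenyl ring → arene.
  CH(CN): pendant –C≡N: nitrile.
  CH(COCH3): pendant –COCH3: carbonyl C bonded to two carbons → ketone.
  CH(COCH3): pendant –COCH3: carbonyl C bonded to two carbons → ketone.
  CH2SCH2: C–S–C linkage → sulfide (thioether).
  CH(OH): –OH on an sp³ carbon → alcohol (secondary).
  CH(CH2OCH3): pendant –CH2OCH3: C–O–C linkage → ether.
  CH(COOCH3): pendant –COOCH3: carbonyl C bonded to C and –OCH3 → ester.
  CH(OCOCH3): pendant –OC(=O)CH3: an acyloxy group → ester.
  CH2NHCH2: C–N–C with sp³ carbons and no adjacent C=O → amine (secondary).
  CH(CHO): pendant –CHO: carbonyl C bonded to C and H → aldehyde.
  COOCH3: –C(=O)OCH3: carbonyl C bonded to C and to –OCH3 → ester (not ketone + ether).
Ketone appears at: CH(COCH3), CH(COCH3) → 2.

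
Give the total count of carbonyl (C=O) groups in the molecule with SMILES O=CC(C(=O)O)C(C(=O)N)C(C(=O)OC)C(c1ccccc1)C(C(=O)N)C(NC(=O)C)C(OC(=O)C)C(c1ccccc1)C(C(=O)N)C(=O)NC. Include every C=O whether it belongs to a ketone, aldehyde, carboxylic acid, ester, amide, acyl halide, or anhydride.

OHC: aldehyde, 1 C=O (running total 1).
CH(COOH): carboxylic acid, 1 C=O (running total 2).
CH(CONH2): amide, 1 C=O (running total 3).
CH(COOCH3): ester, 1 C=O (running total 4).
CH(CONH2): amide, 1 C=O (running total 5).
CH(NHCOCH3): amide, 1 C=O (running total 6).
CH(OCOCH3): ester, 1 C=O (running total 7).
CH(CONH2): amide, 1 C=O (running total 8).
CONHCH3: amide, 1 C=O (running total 9).

9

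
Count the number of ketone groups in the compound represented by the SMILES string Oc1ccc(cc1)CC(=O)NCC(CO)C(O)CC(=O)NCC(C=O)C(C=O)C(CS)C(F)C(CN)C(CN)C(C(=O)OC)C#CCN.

–OH attached directly to an aromatic ring → phenol (not alcohol); the ring itself is an arene.
–C(=O)–N– linkage → amide (the N is not an amine).
pendant –CH2OH on an sp³ backbone C → alcohol.
–OH on an sp³ carbon → alcohol (secondary).
–C(=O)–N– linkage → amide (the N is not an amine).
pendant –CHO: carbonyl C bonded to C and H → aldehyde.
pendant –CHO: carbonyl C bonded to C and H → aldehyde.
pendant –CH2SH → thiol.
halogen on an sp³ carbon → alkyl halide.
pendant –CH2NH2: N on sp³ C, no adjacent C=O → amine.
pendant –CH2NH2: N on sp³ C, no adjacent C=O → amine.
pendant –COOCH3: carbonyl C bonded to C and –OCH3 → ester.
C≡C triple bond → alkyne.
–NH2 on an sp³ carbon with no adjacent C=O → amine.
No segment is a ketone: CH2CONHCH2 is amide, not ketone; CH2CONHCH2 is amide, not ketone; CH(CHO) is aldehyde, not ketone. → 0.

0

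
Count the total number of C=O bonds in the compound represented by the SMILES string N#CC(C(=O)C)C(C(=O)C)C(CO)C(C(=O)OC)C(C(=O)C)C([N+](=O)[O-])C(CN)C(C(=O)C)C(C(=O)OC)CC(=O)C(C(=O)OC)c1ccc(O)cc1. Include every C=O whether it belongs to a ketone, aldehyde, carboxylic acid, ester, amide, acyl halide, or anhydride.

8

CH(COCH3): ketone, 1 C=O (running total 1).
CH(COCH3): ketone, 1 C=O (running total 2).
CH(COOCH3): ester, 1 C=O (running total 3).
CH(COCH3): ketone, 1 C=O (running total 4).
CH(COCH3): ketone, 1 C=O (running total 5).
CH(COOCH3): ester, 1 C=O (running total 6).
CO: ketone, 1 C=O (running total 7).
CH(COOCH3): ester, 1 C=O (running total 8).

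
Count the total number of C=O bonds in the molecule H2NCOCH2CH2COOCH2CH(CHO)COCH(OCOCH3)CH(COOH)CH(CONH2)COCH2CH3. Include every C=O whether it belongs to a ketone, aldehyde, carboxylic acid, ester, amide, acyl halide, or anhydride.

H2NCO: amide, 1 C=O (running total 1).
CH2COOCH2: ester, 1 C=O (running total 2).
CH(CHO): aldehyde, 1 C=O (running total 3).
CO: ketone, 1 C=O (running total 4).
CH(OCOCH3): ester, 1 C=O (running total 5).
CH(COOH): carboxylic acid, 1 C=O (running total 6).
CH(CONH2): amide, 1 C=O (running total 7).
CO: ketone, 1 C=O (running total 8).

8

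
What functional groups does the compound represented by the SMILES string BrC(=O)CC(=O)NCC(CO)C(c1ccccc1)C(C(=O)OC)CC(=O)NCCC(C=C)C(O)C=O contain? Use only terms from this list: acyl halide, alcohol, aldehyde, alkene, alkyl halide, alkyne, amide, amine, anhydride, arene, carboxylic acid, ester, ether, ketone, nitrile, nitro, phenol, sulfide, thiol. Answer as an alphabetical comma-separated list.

–C(=O)Br: carbonyl C bonded to C and to a halogen → acyl halide (not alkyl halide).
–C(=O)–N– linkage → amide (the N is not an amine).
pendant –CH2OH on an sp³ backbone C → alcohol.
pendant –C6H5: benzene ring → arene.
pendant –COOCH3: carbonyl C bonded to C and –OCH3 → ester.
–C(=O)–N– linkage → amide (the N is not an amine).
pendant –CH=CH2: C=C double bond → alkene.
–OH on an sp³ carbon → alcohol (secondary).
terminal –CHO: carbonyl C bonded to H and C → aldehyde.

acyl halide, alcohol, aldehyde, alkene, amide, arene, ester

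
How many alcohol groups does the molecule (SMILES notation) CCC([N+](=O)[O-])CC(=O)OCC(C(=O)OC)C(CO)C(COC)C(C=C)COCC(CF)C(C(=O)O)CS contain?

Reading the structure from left to right:
  CH(NO2): –NO2 on an sp³ carbon → nitro (the N=O is not a carbonyl).
  CH2COOCH2: –C(=O)–O–C with C on the carbonyl side → ester.
  CH(COOCH3): pendant –COOCH3: carbonyl C bonded to C and –OCH3 → ester.
  CH(CH2OH): pendant –CH2OH on an sp³ backbone C → alcohol.
  CH(CH2OCH3): pendant –CH2OCH3: C–O–C linkage → ether.
  CH(CH=CH2): pendant –CH=CH2: C=C double bond → alkene.
  CH2OCH2: C–O–C with sp³ carbons on both sides and no adjacent C=O → ether.
  CH(CH2F): pendant –CH2X: halogen on sp³ carbon → alkyl halide.
  CH(COOH): pendant –COOH: carbonyl C bonded to C and –OH → carboxylic acid.
  CH2SH: –SH on an sp³ carbon → thiol.
Alcohol appears at: CH(CH2OH) → 1.

1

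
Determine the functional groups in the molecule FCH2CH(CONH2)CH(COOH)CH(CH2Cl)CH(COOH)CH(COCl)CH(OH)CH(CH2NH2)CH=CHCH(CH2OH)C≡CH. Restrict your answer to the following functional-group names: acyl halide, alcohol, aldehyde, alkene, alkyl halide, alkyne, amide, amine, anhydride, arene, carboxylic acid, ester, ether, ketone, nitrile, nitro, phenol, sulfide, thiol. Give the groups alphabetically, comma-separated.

acyl halide, alcohol, alkene, alkyl halide, alkyne, amide, amine, carboxylic acid

Reading the structure from left to right:
  FCH2: halogen on an sp³ carbon → alkyl halide.
  CH(CONH2): pendant –CONH2: carbonyl C bonded to C and N → amide.
  CH(COOH): pendant –COOH: carbonyl C bonded to C and –OH → carboxylic acid.
  CH(CH2Cl): pendant –CH2X: halogen on sp³ carbon → alkyl halide.
  CH(COOH): pendant –COOH: carbonyl C bonded to C and –OH → carboxylic acid.
  CH(COCl): pendant –C(=O)X: carbonyl C bonded to C and halogen → acyl halide.
  CH(OH): –OH on an sp³ carbon → alcohol (secondary).
  CH(CH2NH2): pendant –CH2NH2: N on sp³ C, no adjacent C=O → amine.
  CH=CH: C=C double bond → alkene.
  CH(CH2OH): pendant –CH2OH on an sp³ backbone C → alcohol.
  C≡CH: C≡C triple bond → alkyne.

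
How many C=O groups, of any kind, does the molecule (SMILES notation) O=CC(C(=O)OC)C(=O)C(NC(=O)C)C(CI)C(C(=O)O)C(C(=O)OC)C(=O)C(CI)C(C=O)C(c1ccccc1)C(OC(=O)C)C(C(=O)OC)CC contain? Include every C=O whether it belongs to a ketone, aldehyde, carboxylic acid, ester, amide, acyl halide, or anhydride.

10

OHC: aldehyde, 1 C=O (running total 1).
CH(COOCH3): ester, 1 C=O (running total 2).
CO: ketone, 1 C=O (running total 3).
CH(NHCOCH3): amide, 1 C=O (running total 4).
CH(COOH): carboxylic acid, 1 C=O (running total 5).
CH(COOCH3): ester, 1 C=O (running total 6).
CO: ketone, 1 C=O (running total 7).
CH(CHO): aldehyde, 1 C=O (running total 8).
CH(OCOCH3): ester, 1 C=O (running total 9).
CH(COOCH3): ester, 1 C=O (running total 10).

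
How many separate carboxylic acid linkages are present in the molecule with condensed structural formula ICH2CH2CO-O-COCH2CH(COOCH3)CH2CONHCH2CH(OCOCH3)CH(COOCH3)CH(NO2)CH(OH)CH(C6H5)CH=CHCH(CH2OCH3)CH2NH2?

halogen on an sp³ carbon → alkyl halide.
two acyl groups sharing one oxygen, –C(=O)–O–C(=O)– → anhydride.
pendant –COOCH3: carbonyl C bonded to C and –OCH3 → ester.
–C(=O)–N– linkage → amide (the N is not an amine).
pendant –OC(=O)CH3: an acyloxy group → ester.
pendant –COOCH3: carbonyl C bonded to C and –OCH3 → ester.
–NO2 on an sp³ carbon → nitro (the N=O is not a carbonyl).
–OH on an sp³ carbon → alcohol (secondary).
pendant –C6H5: benzene ring → arene.
C=C double bond → alkene.
pendant –CH2OCH3: C–O–C linkage → ether.
–NH2 on an sp³ carbon with no adjacent C=O → amine.
No segment is a carboxylic acid: CH2CO-O-COCH2 is anhydride, not carboxylic acid; CH(COOCH3) is ester, not carboxylic acid; CH2CONHCH2 is amide, not carboxylic acid. → 0.

0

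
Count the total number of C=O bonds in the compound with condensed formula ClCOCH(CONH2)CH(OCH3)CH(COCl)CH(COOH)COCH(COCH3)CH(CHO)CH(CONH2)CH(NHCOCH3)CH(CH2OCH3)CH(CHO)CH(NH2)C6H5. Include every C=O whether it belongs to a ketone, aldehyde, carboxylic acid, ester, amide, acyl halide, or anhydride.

10

ClCO: acyl halide, 1 C=O (running total 1).
CH(CONH2): amide, 1 C=O (running total 2).
CH(COCl): acyl halide, 1 C=O (running total 3).
CH(COOH): carboxylic acid, 1 C=O (running total 4).
CO: ketone, 1 C=O (running total 5).
CH(COCH3): ketone, 1 C=O (running total 6).
CH(CHO): aldehyde, 1 C=O (running total 7).
CH(CONH2): amide, 1 C=O (running total 8).
CH(NHCOCH3): amide, 1 C=O (running total 9).
CH(CHO): aldehyde, 1 C=O (running total 10).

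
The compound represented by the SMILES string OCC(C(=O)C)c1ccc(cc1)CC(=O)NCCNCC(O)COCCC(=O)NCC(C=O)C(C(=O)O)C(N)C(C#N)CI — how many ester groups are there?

Taking each segment in turn:
  HOCH2: HO– on an sp³ carbon → alcohol.
  CH(COCH3): pendant –COCH3: carbonyl C bonded to two carbons → ketone.
  C6H4: para-disubstituted benzene ring → arene.
  CH2CONHCH2: –C(=O)–N– linkage → amide (the N is not an amine).
  CH2NHCH2: C–N–C with sp³ carbons and no adjacent C=O → amine (secondary).
  CH(OH): –OH on an sp³ carbon → alcohol (secondary).
  CH2OCH2: C–O–C with sp³ carbons on both sides and no adjacent C=O → ether.
  CH2CONHCH2: –C(=O)–N– linkage → amide (the N is not an amine).
  CH(CHO): pendant –CHO: carbonyl C bonded to C and H → aldehyde.
  CH(COOH): pendant –COOH: carbonyl C bonded to C and –OH → carboxylic acid.
  CH(NH2): –NH2 on an sp³ carbon with no adjacent C=O → amine.
  CH(CN): pendant –C≡N: nitrile.
  CH2I: halogen on an sp³ carbon → alkyl halide.
No segment is a ester: CH(COCH3) is ketone, not ester; CH2OCH2 is ether, not ester; CH(COOH) is carboxylic acid, not ester. → 0.

0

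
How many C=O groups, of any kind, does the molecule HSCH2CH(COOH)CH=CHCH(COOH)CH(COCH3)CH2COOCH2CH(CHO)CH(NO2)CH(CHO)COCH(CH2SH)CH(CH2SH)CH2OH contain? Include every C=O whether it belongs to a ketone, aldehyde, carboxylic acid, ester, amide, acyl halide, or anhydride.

7

CH(COOH): carboxylic acid, 1 C=O (running total 1).
CH(COOH): carboxylic acid, 1 C=O (running total 2).
CH(COCH3): ketone, 1 C=O (running total 3).
CH2COOCH2: ester, 1 C=O (running total 4).
CH(CHO): aldehyde, 1 C=O (running total 5).
CH(CHO): aldehyde, 1 C=O (running total 6).
CO: ketone, 1 C=O (running total 7).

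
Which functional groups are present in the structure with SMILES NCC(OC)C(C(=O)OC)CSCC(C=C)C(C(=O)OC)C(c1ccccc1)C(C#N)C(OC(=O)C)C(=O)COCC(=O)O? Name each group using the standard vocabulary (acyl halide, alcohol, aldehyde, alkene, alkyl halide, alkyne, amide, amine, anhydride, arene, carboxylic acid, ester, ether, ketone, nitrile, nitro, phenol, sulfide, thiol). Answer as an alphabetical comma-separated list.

Reading the structure from left to right:
  H2NCH2: –NH2 on an sp³ carbon with no adjacent C=O → amine.
  CH(OCH3): pendant –OCH3: C–O–C with sp³ C, no adjacent C=O → ether.
  CH(COOCH3): pendant –COOCH3: carbonyl C bonded to C and –OCH3 → ester.
  CH2SCH2: C–S–C linkage → sulfide (thioether).
  CH(CH=CH2): pendant –CH=CH2: C=C double bond → alkene.
  CH(COOCH3): pendant –COOCH3: carbonyl C bonded to C and –OCH3 → ester.
  CH(C6H5): pendant –C6H5: benzene ring → arene.
  CH(CN): pendant –C≡N: nitrile.
  CH(OCOCH3): pendant –OC(=O)CH3: an acyloxy group → ester.
  CO: –C(=O)– with carbon on both sides → ketone.
  CH2OCH2: C–O–C with sp³ carbons on both sides and no adjacent C=O → ether.
  COOH: –COOH: carbonyl C bonded to –OH and C → carboxylic acid (the –OH is not a separate alcohol).

alkene, amine, arene, carboxylic acid, ester, ether, ketone, nitrile, sulfide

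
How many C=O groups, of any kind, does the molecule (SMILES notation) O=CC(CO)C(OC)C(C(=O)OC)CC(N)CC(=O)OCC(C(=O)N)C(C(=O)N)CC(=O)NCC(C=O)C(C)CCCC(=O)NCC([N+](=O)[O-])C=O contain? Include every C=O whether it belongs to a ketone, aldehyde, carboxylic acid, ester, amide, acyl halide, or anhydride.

9

OHC: aldehyde, 1 C=O (running total 1).
CH(COOCH3): ester, 1 C=O (running total 2).
CH2COOCH2: ester, 1 C=O (running total 3).
CH(CONH2): amide, 1 C=O (running total 4).
CH(CONH2): amide, 1 C=O (running total 5).
CH2CONHCH2: amide, 1 C=O (running total 6).
CH(CHO): aldehyde, 1 C=O (running total 7).
CH2CONHCH2: amide, 1 C=O (running total 8).
CHO: aldehyde, 1 C=O (running total 9).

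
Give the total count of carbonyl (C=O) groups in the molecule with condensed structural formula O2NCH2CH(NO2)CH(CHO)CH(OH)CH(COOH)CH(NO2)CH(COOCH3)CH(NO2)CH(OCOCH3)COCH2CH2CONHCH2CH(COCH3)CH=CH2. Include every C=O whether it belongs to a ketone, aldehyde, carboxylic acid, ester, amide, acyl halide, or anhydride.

CH(CHO): aldehyde, 1 C=O (running total 1).
CH(COOH): carboxylic acid, 1 C=O (running total 2).
CH(COOCH3): ester, 1 C=O (running total 3).
CH(OCOCH3): ester, 1 C=O (running total 4).
CO: ketone, 1 C=O (running total 5).
CH2CONHCH2: amide, 1 C=O (running total 6).
CH(COCH3): ketone, 1 C=O (running total 7).

7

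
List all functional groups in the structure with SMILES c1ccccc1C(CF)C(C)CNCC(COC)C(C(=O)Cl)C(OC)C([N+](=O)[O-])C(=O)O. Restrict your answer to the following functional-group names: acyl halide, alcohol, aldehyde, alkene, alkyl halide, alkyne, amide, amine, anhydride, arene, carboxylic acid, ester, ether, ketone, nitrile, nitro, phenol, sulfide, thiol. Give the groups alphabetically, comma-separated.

acyl halide, alkyl halide, amine, arene, carboxylic acid, ether, nitro

C6H5– phenyl ring → arene.
pendant –CH2X: halogen on sp³ carbon → alkyl halide.
C–N–C with sp³ carbons and no adjacent C=O → amine (secondary).
pendant –CH2OCH3: C–O–C linkage → ether.
pendant –C(=O)X: carbonyl C bonded to C and halogen → acyl halide.
pendant –OCH3: C–O–C with sp³ C, no adjacent C=O → ether.
–NO2 on an sp³ carbon → nitro (the N=O is not a carbonyl).
–COOH: carbonyl C bonded to –OH and C → carboxylic acid (the –OH is not a separate alcohol).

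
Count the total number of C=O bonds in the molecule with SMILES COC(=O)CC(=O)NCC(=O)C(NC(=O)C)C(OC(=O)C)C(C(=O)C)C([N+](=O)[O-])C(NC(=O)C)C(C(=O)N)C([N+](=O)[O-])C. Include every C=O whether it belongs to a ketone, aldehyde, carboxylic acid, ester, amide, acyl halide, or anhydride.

CH3OOC: ester, 1 C=O (running total 1).
CH2CONHCH2: amide, 1 C=O (running total 2).
CO: ketone, 1 C=O (running total 3).
CH(NHCOCH3): amide, 1 C=O (running total 4).
CH(OCOCH3): ester, 1 C=O (running total 5).
CH(COCH3): ketone, 1 C=O (running total 6).
CH(NHCOCH3): amide, 1 C=O (running total 7).
CH(CONH2): amide, 1 C=O (running total 8).

8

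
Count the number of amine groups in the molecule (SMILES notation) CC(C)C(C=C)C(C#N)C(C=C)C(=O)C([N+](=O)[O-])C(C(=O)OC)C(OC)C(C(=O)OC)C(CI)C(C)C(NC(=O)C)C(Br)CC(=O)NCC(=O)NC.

0

pendant –CH=CH2: C=C double bond → alkene.
pendant –C≡N: nitrile.
pendant –CH=CH2: C=C double bond → alkene.
–C(=O)– with carbon on both sides → ketone.
–NO2 on an sp³ carbon → nitro (the N=O is not a carbonyl).
pendant –COOCH3: carbonyl C bonded to C and –OCH3 → ester.
pendant –OCH3: C–O–C with sp³ C, no adjacent C=O → ether.
pendant –COOCH3: carbonyl C bonded to C and –OCH3 → ester.
pendant –CH2X: halogen on sp³ carbon → alkyl halide.
pendant –NHC(=O)CH3: N bonded to a carbonyl → amide (not amine).
halogen on an sp³ carbon → alkyl halide.
–C(=O)–N– linkage → amide (the N is not an amine).
–C(=O)NHCH3: carbonyl C bonded to C and to N → amide (the N is not an amine).
No segment is a amine: CH(CN) is nitrile, not amine; CH(NO2) is nitro, not amine; CH(NHCOCH3) is amide, not amine. → 0.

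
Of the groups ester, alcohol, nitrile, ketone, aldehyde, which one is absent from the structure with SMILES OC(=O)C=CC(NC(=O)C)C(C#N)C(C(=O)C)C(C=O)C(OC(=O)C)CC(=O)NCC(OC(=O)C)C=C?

alcohol

ester: present (CH(OCOCH3) — pendant –OC(=O)CH3: an acyloxy group → ester).
nitrile: present (CH(CN) — pendant –C≡N: nitrile).
ketone: present (CH(COCH3) — pendant –COCH3: carbonyl C bonded to two carbons → ketone).
aldehyde: present (CH(CHO) — pendant –CHO: carbonyl C bonded to C and H → aldehyde).
alcohol: absent. In HOOC, the –OH sits on a carbonyl carbon, making it part of a carboxylic acid, not an alcohol.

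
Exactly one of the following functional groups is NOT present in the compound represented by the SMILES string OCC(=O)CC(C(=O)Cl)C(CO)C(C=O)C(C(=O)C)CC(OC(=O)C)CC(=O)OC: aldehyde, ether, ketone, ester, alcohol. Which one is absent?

ether

alcohol: present (HOCH2 — HO– on an sp³ carbon → alcohol).
ketone: present (CO — –C(=O)– with carbon on both sides → ketone).
ester: present (CH(OCOCH3) — pendant –OC(=O)CH3: an acyloxy group → ester).
aldehyde: present (CH(CHO) — pendant –CHO: carbonyl C bonded to C and H → aldehyde).
ether: absent. In each of CH(OCOCH3) and COOCH3, the C–O–C oxygen is adjacent to a C=O, so it belongs to an ester, not an ether.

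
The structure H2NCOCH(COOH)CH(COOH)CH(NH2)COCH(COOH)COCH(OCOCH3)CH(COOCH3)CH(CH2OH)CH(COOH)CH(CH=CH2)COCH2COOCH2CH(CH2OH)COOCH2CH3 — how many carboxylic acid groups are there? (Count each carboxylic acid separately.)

4

–C(=O)NH2: carbonyl C bonded to C and to N → amide (the N is not a separate amine).
pendant –COOH: carbonyl C bonded to C and –OH → carboxylic acid.
pendant –COOH: carbonyl C bonded to C and –OH → carboxylic acid.
–NH2 on an sp³ carbon with no adjacent C=O → amine.
–C(=O)– with carbon on both sides → ketone.
pendant –COOH: carbonyl C bonded to C and –OH → carboxylic acid.
–C(=O)– with carbon on both sides → ketone.
pendant –OC(=O)CH3: an acyloxy group → ester.
pendant –COOCH3: carbonyl C bonded to C and –OCH3 → ester.
pendant –CH2OH on an sp³ backbone C → alcohol.
pendant –COOH: carbonyl C bonded to C and –OH → carboxylic acid.
pendant –CH=CH2: C=C double bond → alkene.
–C(=O)– with carbon on both sides → ketone.
–C(=O)–O–C with C on the carbonyl side → ester.
pendant –CH2OH on an sp³ backbone C → alcohol.
–C(=O)OCH2CH3: carbonyl C bonded to C and to –OEt → ester.
Carboxylic acid appears at: CH(COOH), CH(COOH), CH(COOH), CH(COOH) → 4.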